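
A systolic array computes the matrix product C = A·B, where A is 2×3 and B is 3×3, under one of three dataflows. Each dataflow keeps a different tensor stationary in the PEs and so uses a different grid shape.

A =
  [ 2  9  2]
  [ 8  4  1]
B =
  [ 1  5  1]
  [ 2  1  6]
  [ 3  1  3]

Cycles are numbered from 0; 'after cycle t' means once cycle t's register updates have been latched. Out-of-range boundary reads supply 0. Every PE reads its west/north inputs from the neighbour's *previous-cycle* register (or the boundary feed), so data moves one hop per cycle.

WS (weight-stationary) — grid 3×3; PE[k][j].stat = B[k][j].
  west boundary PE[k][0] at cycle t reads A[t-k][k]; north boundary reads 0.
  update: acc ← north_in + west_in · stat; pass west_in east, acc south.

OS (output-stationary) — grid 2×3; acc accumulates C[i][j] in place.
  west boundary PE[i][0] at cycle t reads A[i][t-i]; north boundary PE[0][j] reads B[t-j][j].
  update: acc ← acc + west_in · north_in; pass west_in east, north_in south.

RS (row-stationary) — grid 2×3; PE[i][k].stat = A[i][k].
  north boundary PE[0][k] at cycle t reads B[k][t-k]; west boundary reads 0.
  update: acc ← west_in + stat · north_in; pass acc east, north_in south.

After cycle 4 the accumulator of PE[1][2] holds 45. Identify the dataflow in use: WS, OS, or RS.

dataflow = RS

WS [3×3] PE[1][2] across cycles:
  @0  [1,2]  acc 0  |  →0  ↓0
  @1  [1,2]  acc 0  |  →0  ↓0
  @2  [1,2]  acc 0  |  →0  ↓0
  @3  [1,2]  acc 56  |  →9  ↓56
  @4  [1,2]  acc 32  |  →4  ↓32
OS [2×3] PE[1][2] across cycles:
  @0  [1,2]  acc 0  |  →0  ↓0
  @1  [1,2]  acc 0  |  →0  ↓0
  @2  [1,2]  acc 0  |  →0  ↓0
  @3  [1,2]  acc 8  |  →8  ↓1
  @4  [1,2]  acc 32  |  →4  ↓6
RS [2×3] PE[1][2] across cycles:
  @0  [1,2]  acc 0  |  →0  ↓0
  @1  [1,2]  acc 0  |  →0  ↓0
  @2  [1,2]  acc 0  |  →0  ↓0
  @3  [1,2]  acc 19  |  →19  ↓3
  @4  [1,2]  acc 45  |  →45  ↓1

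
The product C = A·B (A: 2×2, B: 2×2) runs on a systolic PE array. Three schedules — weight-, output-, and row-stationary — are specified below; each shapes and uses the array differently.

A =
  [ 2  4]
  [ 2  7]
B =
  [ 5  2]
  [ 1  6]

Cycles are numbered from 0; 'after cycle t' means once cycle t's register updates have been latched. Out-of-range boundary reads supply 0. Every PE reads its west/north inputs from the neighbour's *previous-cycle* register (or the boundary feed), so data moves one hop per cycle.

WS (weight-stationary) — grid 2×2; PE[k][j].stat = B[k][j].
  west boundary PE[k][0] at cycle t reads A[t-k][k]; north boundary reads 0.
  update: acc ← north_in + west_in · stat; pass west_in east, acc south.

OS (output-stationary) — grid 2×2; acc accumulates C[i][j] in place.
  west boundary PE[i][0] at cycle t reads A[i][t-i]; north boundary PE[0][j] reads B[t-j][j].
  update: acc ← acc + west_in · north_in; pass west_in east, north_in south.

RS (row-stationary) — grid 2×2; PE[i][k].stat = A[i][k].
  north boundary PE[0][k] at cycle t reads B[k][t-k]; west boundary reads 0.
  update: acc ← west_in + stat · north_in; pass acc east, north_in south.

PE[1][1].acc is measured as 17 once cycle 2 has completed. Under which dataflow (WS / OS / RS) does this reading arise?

— WS: 2×2; PE[1][1] trace:
  @0  [1,1]  acc 0  |  →0  ↓0
  @1  [1,1]  acc 0  |  →0  ↓0
  @2  [1,1]  acc 28  |  →4  ↓28
— OS: 2×2; PE[1][1] trace:
  @0  [1,1]  acc 0  |  →0  ↓0
  @1  [1,1]  acc 0  |  →0  ↓0
  @2  [1,1]  acc 4  |  →2  ↓2
— RS: 2×2; PE[1][1] trace:
  @0  [1,1]  acc 0  |  →0  ↓0
  @1  [1,1]  acc 0  |  →0  ↓0
  @2  [1,1]  acc 17  |  →17  ↓1

dataflow = RS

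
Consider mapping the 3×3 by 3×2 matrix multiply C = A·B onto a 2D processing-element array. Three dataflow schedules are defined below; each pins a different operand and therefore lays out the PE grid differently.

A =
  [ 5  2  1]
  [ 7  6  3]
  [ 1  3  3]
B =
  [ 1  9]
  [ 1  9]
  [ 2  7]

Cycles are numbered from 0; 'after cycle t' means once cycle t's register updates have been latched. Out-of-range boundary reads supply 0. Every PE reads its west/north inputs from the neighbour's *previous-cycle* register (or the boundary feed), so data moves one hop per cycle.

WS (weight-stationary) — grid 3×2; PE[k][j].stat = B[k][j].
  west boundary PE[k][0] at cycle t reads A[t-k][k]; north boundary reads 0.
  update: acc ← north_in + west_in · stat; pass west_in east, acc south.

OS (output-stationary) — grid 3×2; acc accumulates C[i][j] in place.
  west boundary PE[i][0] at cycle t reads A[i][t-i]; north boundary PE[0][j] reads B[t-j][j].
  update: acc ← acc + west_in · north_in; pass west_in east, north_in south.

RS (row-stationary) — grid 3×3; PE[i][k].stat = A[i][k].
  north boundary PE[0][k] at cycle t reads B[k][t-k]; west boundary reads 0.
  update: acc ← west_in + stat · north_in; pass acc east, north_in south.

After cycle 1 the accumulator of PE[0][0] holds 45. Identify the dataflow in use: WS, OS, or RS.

dataflow = RS

WS (3×2 grid), PE[0][0]:
  cycle 0: PE[0][0] → acc 5, east 5, south 5
  cycle 1: PE[0][0] → acc 7, east 7, south 7
OS (3×2 grid), PE[0][0]:
  cycle 0: PE[0][0] → acc 5, east 5, south 1
  cycle 1: PE[0][0] → acc 7, east 2, south 1
RS (3×3 grid), PE[0][0]:
  cycle 0: PE[0][0] → acc 5, east 5, south 1
  cycle 1: PE[0][0] → acc 45, east 45, south 9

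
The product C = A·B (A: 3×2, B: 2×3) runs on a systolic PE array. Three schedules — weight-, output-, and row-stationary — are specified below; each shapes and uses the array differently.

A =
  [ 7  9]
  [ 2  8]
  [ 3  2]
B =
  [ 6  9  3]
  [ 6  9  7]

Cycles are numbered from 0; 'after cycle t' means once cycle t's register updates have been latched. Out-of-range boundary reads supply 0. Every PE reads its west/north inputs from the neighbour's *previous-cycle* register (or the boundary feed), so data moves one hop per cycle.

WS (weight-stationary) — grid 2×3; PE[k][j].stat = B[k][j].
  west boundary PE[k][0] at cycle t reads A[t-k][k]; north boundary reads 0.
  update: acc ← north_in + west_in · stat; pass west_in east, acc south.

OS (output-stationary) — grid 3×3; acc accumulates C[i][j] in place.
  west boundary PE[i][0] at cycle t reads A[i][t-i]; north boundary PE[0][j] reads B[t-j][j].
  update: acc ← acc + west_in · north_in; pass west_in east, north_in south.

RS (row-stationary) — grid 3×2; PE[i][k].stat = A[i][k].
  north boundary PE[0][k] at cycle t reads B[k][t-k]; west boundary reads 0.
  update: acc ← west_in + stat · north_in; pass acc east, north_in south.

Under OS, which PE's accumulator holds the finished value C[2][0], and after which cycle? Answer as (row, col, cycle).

OS — PE[2][0] is where C[2][0] collects:
  [0] (2,0) acc=0 (h:0 v:0)
  [1] (2,0) acc=0 (h:0 v:0)
  [2] (2,0) acc=18 (h:3 v:6)
  [3] (2,0) acc=30 (h:2 v:6)

(row, col, cycle) = (2, 0, 3)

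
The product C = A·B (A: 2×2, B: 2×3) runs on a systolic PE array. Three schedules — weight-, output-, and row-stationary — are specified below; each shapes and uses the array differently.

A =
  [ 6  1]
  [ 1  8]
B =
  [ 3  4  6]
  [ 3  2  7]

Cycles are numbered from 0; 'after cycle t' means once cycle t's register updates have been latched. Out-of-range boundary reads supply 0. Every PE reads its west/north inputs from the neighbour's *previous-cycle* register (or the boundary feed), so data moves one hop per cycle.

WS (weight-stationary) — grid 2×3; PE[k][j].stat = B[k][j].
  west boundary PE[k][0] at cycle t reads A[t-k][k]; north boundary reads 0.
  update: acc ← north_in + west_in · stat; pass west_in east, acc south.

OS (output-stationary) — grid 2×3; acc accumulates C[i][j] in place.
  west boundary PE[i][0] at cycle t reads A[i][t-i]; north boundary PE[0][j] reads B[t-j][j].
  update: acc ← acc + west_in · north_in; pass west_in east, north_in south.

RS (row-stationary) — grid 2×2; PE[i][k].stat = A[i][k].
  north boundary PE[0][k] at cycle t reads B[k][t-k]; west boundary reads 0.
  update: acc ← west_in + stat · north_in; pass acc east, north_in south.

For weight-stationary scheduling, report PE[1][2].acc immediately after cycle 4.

PE[1][2].acc = 62

WS on a 2×3 grid — tracing PE[1][2] and its feeders:
  cycle 0: PE[0][2] → acc 0, east 0, south 0
  cycle 0: PE[1][1] → acc 0, east 0, south 0
  cycle 0: PE[1][2] → acc 0, east 0, south 0
  cycle 1: PE[0][2] → acc 0, east 0, south 0
  cycle 1: PE[1][1] → acc 0, east 0, south 0
  cycle 1: PE[1][2] → acc 0, east 0, south 0
  cycle 2: PE[0][2] → acc 36, east 6, south 36
  cycle 2: PE[1][1] → acc 26, east 1, south 26
  cycle 2: PE[1][2] → acc 0, east 0, south 0
  cycle 3: PE[0][2] → acc 6, east 1, south 6
  cycle 3: PE[1][1] → acc 20, east 8, south 20
  cycle 3: PE[1][2] → acc 43, east 1, south 43
  cycle 4: PE[0][2] → acc 0, east 0, south 0
  cycle 4: PE[1][1] → acc 0, east 0, south 0
  cycle 4: PE[1][2] → acc 62, east 8, south 62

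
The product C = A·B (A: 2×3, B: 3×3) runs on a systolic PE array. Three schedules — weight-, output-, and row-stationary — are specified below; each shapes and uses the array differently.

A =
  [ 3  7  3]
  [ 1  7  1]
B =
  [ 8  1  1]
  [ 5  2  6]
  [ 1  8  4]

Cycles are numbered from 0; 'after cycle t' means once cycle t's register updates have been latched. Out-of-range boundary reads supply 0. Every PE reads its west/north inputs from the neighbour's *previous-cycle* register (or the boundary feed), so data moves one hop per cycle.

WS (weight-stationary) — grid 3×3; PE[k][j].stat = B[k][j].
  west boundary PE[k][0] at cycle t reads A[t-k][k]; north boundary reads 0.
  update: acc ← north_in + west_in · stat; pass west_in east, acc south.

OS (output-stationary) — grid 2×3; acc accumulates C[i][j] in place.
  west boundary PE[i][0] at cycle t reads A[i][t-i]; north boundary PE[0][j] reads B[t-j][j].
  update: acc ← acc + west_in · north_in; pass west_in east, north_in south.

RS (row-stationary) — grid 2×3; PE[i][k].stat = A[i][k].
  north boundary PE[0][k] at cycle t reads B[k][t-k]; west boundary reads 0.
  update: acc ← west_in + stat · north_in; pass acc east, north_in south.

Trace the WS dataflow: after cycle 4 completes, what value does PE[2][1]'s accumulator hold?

PE[2][1].acc = 23

WS on a 3×3 grid — tracing PE[2][1] and its feeders:
  t=0 PE[1][1]: acc=0 h=0 v=0
  t=0 PE[2][0]: acc=0 h=0 v=0
  t=0 PE[2][1]: acc=0 h=0 v=0
  t=1 PE[1][1]: acc=0 h=0 v=0
  t=1 PE[2][0]: acc=0 h=0 v=0
  t=1 PE[2][1]: acc=0 h=0 v=0
  t=2 PE[1][1]: acc=17 h=7 v=17
  t=2 PE[2][0]: acc=62 h=3 v=62
  t=2 PE[2][1]: acc=0 h=0 v=0
  t=3 PE[1][1]: acc=15 h=7 v=15
  t=3 PE[2][0]: acc=44 h=1 v=44
  t=3 PE[2][1]: acc=41 h=3 v=41
  t=4 PE[1][1]: acc=0 h=0 v=0
  t=4 PE[2][0]: acc=0 h=0 v=0
  t=4 PE[2][1]: acc=23 h=1 v=23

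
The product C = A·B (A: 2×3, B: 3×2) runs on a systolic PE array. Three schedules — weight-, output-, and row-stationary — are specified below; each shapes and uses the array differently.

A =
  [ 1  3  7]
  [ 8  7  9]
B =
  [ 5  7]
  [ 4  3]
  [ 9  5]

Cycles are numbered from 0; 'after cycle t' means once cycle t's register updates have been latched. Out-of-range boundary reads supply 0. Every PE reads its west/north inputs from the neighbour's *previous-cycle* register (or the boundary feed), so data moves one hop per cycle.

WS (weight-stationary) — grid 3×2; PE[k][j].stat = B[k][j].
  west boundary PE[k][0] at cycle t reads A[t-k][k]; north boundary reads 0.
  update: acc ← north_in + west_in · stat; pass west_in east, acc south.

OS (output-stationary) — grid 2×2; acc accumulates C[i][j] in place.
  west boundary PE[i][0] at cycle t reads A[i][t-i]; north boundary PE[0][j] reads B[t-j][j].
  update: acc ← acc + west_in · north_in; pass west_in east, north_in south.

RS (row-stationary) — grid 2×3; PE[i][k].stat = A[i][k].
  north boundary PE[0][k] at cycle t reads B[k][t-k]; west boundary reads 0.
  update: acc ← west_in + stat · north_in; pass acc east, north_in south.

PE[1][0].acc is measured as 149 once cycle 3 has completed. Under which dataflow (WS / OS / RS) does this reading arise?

dataflow = OS

— WS: 3×2; PE[1][0] trace:
  0: (1,0).acc=0  regs=<0,0>
  1: (1,0).acc=17  regs=<3,17>
  2: (1,0).acc=68  regs=<7,68>
  3: (1,0).acc=0  regs=<0,0>
— OS: 2×2; PE[1][0] trace:
  0: (1,0).acc=0  regs=<0,0>
  1: (1,0).acc=40  regs=<8,5>
  2: (1,0).acc=68  regs=<7,4>
  3: (1,0).acc=149  regs=<9,9>
— RS: 2×3; PE[1][0] trace:
  0: (1,0).acc=0  regs=<0,0>
  1: (1,0).acc=40  regs=<40,5>
  2: (1,0).acc=56  regs=<56,7>
  3: (1,0).acc=0  regs=<0,0>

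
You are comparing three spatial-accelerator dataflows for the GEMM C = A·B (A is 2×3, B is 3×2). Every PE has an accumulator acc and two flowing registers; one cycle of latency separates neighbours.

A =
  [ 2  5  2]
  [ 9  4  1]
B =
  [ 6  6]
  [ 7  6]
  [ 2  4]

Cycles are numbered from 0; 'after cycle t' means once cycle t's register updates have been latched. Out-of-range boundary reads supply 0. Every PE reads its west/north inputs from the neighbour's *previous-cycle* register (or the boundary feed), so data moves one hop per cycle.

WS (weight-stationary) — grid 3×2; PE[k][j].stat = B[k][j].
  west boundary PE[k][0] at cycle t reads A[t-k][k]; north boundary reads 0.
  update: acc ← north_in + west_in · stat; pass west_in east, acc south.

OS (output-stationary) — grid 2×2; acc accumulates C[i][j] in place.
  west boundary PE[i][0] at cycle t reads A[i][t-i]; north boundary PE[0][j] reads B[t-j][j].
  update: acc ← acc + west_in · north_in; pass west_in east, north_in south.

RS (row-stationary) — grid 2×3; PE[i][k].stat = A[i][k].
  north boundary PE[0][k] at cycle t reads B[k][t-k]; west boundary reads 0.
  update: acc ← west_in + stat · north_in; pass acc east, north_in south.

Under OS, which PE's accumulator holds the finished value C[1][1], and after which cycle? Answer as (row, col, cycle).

(row, col, cycle) = (1, 1, 4)

Under OS, C[1][1] lands at PE[1][1]:
  c0 r1c1: 0 / 0 / 0
  c1 r1c1: 0 / 0 / 0
  c2 r1c1: 54 / 9 / 6
  c3 r1c1: 78 / 4 / 6
  c4 r1c1: 82 / 1 / 4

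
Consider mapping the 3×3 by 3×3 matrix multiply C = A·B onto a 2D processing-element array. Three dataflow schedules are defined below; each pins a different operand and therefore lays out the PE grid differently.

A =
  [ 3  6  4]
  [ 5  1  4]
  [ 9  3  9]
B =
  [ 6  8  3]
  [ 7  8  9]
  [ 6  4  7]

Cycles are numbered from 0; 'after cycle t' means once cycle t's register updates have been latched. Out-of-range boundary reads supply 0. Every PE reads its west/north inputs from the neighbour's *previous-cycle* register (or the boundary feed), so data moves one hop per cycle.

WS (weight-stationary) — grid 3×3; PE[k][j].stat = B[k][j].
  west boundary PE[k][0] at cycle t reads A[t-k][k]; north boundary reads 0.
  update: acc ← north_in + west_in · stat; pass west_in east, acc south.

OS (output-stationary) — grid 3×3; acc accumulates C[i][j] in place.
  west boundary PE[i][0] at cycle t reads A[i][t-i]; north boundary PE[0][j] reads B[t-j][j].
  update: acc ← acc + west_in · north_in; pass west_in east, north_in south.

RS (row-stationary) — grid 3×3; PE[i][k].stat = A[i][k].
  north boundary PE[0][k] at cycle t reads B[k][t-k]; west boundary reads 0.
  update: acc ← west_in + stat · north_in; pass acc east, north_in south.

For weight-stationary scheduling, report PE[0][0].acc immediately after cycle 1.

WS on a 3×3 grid — tracing PE[0][0] and its feeders:
  cycle 0: PE[0][0] → acc 18, east 3, south 18
  cycle 1: PE[0][0] → acc 30, east 5, south 30

PE[0][0].acc = 30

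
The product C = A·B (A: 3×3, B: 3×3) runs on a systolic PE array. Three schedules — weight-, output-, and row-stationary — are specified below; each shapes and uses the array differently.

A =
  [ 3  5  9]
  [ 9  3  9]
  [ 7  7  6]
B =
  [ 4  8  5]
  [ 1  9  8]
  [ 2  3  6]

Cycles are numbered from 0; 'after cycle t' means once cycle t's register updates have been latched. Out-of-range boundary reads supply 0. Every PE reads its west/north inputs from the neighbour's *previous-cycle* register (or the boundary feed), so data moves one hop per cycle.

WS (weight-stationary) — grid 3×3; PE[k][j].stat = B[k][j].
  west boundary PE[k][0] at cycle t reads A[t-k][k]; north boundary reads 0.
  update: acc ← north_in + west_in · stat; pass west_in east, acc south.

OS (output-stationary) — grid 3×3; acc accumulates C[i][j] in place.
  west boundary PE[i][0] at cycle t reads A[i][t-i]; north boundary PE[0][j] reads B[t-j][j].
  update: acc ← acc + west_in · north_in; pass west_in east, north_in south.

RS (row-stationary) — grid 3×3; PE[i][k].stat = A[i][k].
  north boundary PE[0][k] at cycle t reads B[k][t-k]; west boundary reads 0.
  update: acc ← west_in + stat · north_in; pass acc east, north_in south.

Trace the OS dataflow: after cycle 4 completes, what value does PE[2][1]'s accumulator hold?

PE[2][1].acc = 119

OS on a 3×3 grid — tracing PE[2][1] and its feeders:
  [0] (1,1) acc=0 (h:0 v:0)
  [0] (2,0) acc=0 (h:0 v:0)
  [0] (2,1) acc=0 (h:0 v:0)
  [1] (1,1) acc=0 (h:0 v:0)
  [1] (2,0) acc=0 (h:0 v:0)
  [1] (2,1) acc=0 (h:0 v:0)
  [2] (1,1) acc=72 (h:9 v:8)
  [2] (2,0) acc=28 (h:7 v:4)
  [2] (2,1) acc=0 (h:0 v:0)
  [3] (1,1) acc=99 (h:3 v:9)
  [3] (2,0) acc=35 (h:7 v:1)
  [3] (2,1) acc=56 (h:7 v:8)
  [4] (1,1) acc=126 (h:9 v:3)
  [4] (2,0) acc=47 (h:6 v:2)
  [4] (2,1) acc=119 (h:7 v:9)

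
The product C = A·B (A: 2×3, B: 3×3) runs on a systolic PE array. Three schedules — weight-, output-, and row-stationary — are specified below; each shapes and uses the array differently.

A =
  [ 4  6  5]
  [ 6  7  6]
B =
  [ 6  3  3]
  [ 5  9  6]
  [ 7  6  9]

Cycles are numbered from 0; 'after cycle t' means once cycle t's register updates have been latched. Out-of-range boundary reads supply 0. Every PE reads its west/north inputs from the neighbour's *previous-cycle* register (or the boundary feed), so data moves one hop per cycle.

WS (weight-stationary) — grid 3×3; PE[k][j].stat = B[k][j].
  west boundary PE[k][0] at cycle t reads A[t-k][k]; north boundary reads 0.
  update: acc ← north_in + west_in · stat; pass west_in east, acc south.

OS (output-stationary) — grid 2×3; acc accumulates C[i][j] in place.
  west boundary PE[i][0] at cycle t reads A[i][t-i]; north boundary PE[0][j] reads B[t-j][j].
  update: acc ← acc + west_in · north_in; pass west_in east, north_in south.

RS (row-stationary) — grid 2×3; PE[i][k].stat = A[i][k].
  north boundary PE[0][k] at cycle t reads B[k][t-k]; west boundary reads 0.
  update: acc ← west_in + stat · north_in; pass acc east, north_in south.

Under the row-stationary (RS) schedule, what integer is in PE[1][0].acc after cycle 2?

PE[1][0].acc = 18

Tracing RS — 2×3 array, target PE[1][0]:
  c0 r0c0: 24 / 24 / 6
  c0 r1c0: 0 / 0 / 0
  c1 r0c0: 12 / 12 / 3
  c1 r1c0: 36 / 36 / 6
  c2 r0c0: 12 / 12 / 3
  c2 r1c0: 18 / 18 / 3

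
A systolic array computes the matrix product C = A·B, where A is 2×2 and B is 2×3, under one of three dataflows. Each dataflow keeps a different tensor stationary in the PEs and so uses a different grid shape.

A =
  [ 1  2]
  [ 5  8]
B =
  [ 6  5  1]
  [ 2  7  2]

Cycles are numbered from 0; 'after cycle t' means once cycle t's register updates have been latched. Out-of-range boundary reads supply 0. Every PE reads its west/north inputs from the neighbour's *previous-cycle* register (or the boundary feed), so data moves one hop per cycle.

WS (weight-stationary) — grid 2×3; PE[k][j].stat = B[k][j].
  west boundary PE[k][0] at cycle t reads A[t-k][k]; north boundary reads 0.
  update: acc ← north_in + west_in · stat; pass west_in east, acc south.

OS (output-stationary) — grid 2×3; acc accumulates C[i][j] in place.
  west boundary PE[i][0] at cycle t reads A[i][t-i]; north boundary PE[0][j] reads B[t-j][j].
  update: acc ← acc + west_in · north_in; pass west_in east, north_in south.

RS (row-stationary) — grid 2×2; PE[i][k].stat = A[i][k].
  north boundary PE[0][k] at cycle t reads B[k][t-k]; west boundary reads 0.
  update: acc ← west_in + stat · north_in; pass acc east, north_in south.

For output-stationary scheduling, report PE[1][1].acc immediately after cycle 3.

OS on a 2×3 grid — tracing PE[1][1] and its feeders:
  step 0 · PE0,1: acc=0; fwd→0 fwd↓0
  step 0 · PE1,0: acc=0; fwd→0 fwd↓0
  step 0 · PE1,1: acc=0; fwd→0 fwd↓0
  step 1 · PE0,1: acc=5; fwd→1 fwd↓5
  step 1 · PE1,0: acc=30; fwd→5 fwd↓6
  step 1 · PE1,1: acc=0; fwd→0 fwd↓0
  step 2 · PE0,1: acc=19; fwd→2 fwd↓7
  step 2 · PE1,0: acc=46; fwd→8 fwd↓2
  step 2 · PE1,1: acc=25; fwd→5 fwd↓5
  step 3 · PE0,1: acc=19; fwd→0 fwd↓0
  step 3 · PE1,0: acc=46; fwd→0 fwd↓0
  step 3 · PE1,1: acc=81; fwd→8 fwd↓7

PE[1][1].acc = 81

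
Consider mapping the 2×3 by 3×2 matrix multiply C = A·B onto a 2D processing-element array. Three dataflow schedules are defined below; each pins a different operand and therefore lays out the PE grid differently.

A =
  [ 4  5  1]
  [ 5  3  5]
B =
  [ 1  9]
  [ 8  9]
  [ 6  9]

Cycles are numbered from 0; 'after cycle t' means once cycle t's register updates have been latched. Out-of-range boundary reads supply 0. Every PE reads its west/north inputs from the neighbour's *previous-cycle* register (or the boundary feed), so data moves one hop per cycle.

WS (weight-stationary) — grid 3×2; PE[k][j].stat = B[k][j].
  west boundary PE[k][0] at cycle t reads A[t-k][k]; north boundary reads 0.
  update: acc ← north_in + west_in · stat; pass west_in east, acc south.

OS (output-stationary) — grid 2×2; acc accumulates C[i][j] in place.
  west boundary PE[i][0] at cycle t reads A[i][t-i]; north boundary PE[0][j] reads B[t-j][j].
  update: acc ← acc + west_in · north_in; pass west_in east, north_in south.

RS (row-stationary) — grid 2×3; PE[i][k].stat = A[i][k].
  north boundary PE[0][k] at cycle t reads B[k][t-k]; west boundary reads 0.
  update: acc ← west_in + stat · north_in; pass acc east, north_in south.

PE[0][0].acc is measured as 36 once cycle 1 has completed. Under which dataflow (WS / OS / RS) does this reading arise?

WS (3×2 grid), PE[0][0]:
  cycle 0: PE[0][0] → acc 4, east 4, south 4
  cycle 1: PE[0][0] → acc 5, east 5, south 5
OS (2×2 grid), PE[0][0]:
  cycle 0: PE[0][0] → acc 4, east 4, south 1
  cycle 1: PE[0][0] → acc 44, east 5, south 8
RS (2×3 grid), PE[0][0]:
  cycle 0: PE[0][0] → acc 4, east 4, south 1
  cycle 1: PE[0][0] → acc 36, east 36, south 9

dataflow = RS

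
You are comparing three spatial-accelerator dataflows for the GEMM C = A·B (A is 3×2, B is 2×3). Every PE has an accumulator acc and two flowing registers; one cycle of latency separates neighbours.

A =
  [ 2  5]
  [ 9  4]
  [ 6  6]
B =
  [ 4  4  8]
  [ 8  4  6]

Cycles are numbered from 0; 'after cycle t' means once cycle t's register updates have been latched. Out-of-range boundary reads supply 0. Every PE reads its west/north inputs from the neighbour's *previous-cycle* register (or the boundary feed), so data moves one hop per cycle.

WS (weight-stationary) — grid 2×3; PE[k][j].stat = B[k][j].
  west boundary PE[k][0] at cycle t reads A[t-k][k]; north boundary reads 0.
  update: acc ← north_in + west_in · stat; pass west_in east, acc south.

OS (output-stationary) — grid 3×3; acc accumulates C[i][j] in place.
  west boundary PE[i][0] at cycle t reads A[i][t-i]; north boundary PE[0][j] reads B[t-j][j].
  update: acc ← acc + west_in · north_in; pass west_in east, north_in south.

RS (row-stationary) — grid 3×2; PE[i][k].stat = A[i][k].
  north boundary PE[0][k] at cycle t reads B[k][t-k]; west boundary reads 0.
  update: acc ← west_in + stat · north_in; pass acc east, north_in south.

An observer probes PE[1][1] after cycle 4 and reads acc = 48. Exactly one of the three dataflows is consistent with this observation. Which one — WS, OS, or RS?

WS (2×3 grid), PE[1][1]:
  cycle 0: PE[1][1] → acc 0, east 0, south 0
  cycle 1: PE[1][1] → acc 0, east 0, south 0
  cycle 2: PE[1][1] → acc 28, east 5, south 28
  cycle 3: PE[1][1] → acc 52, east 4, south 52
  cycle 4: PE[1][1] → acc 48, east 6, south 48
OS (3×3 grid), PE[1][1]:
  cycle 0: PE[1][1] → acc 0, east 0, south 0
  cycle 1: PE[1][1] → acc 0, east 0, south 0
  cycle 2: PE[1][1] → acc 36, east 9, south 4
  cycle 3: PE[1][1] → acc 52, east 4, south 4
  cycle 4: PE[1][1] → acc 52, east 0, south 0
RS (3×2 grid), PE[1][1]:
  cycle 0: PE[1][1] → acc 0, east 0, south 0
  cycle 1: PE[1][1] → acc 0, east 0, south 0
  cycle 2: PE[1][1] → acc 68, east 68, south 8
  cycle 3: PE[1][1] → acc 52, east 52, south 4
  cycle 4: PE[1][1] → acc 96, east 96, south 6

dataflow = WS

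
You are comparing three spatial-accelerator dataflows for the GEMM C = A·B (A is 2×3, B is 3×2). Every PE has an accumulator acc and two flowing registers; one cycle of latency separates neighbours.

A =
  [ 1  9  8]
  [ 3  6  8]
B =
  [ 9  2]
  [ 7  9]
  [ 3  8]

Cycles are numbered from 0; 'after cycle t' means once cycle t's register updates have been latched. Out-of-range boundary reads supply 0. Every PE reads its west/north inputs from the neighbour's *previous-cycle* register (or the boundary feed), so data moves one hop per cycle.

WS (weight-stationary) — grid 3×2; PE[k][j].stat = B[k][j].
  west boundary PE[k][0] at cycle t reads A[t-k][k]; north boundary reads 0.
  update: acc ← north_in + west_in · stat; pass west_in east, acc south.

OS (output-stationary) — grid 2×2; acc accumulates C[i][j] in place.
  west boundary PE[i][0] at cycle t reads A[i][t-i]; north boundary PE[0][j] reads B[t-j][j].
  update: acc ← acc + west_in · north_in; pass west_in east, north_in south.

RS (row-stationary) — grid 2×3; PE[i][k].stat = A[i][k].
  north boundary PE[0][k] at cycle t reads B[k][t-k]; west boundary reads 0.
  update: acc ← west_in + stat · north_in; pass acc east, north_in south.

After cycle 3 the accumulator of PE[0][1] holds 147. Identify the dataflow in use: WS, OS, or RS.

dataflow = OS

— WS: 3×2; PE[0][1] trace:
  0: (0,1).acc=0  regs=<0,0>
  1: (0,1).acc=2  regs=<1,2>
  2: (0,1).acc=6  regs=<3,6>
  3: (0,1).acc=0  regs=<0,0>
— OS: 2×2; PE[0][1] trace:
  0: (0,1).acc=0  regs=<0,0>
  1: (0,1).acc=2  regs=<1,2>
  2: (0,1).acc=83  regs=<9,9>
  3: (0,1).acc=147  regs=<8,8>
— RS: 2×3; PE[0][1] trace:
  0: (0,1).acc=0  regs=<0,0>
  1: (0,1).acc=72  regs=<72,7>
  2: (0,1).acc=83  regs=<83,9>
  3: (0,1).acc=0  regs=<0,0>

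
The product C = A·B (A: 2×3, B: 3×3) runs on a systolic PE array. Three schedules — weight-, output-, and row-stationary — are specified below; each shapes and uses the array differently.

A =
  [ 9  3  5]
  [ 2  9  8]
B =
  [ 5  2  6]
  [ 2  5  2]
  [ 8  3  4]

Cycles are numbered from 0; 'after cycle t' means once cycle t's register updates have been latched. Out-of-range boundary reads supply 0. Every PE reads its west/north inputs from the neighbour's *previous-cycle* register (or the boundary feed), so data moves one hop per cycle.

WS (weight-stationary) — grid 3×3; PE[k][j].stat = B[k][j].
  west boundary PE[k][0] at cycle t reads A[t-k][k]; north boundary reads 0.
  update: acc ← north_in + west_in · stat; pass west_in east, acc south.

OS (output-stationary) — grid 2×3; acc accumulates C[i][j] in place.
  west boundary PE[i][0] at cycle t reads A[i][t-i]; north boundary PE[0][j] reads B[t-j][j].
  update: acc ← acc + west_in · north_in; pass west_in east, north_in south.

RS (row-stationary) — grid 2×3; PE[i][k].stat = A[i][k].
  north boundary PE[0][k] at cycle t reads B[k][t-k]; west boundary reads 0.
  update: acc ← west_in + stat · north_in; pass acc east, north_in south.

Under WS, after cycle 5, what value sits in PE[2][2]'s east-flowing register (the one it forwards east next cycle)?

Tracing WS — 3×3 array, target PE[2][2]:
  @0  [1,2]  acc 0  |  →0  ↓0
  @0  [2,1]  acc 0  |  →0  ↓0
  @0  [2,2]  acc 0  |  →0  ↓0
  @1  [1,2]  acc 0  |  →0  ↓0
  @1  [2,1]  acc 0  |  →0  ↓0
  @1  [2,2]  acc 0  |  →0  ↓0
  @2  [1,2]  acc 0  |  →0  ↓0
  @2  [2,1]  acc 0  |  →0  ↓0
  @2  [2,2]  acc 0  |  →0  ↓0
  @3  [1,2]  acc 60  |  →3  ↓60
  @3  [2,1]  acc 48  |  →5  ↓48
  @3  [2,2]  acc 0  |  →0  ↓0
  @4  [1,2]  acc 30  |  →9  ↓30
  @4  [2,1]  acc 73  |  →8  ↓73
  @4  [2,2]  acc 80  |  →5  ↓80
  @5  [1,2]  acc 0  |  →0  ↓0
  @5  [2,1]  acc 0  |  →0  ↓0
  @5  [2,2]  acc 62  |  →8  ↓62

register = 8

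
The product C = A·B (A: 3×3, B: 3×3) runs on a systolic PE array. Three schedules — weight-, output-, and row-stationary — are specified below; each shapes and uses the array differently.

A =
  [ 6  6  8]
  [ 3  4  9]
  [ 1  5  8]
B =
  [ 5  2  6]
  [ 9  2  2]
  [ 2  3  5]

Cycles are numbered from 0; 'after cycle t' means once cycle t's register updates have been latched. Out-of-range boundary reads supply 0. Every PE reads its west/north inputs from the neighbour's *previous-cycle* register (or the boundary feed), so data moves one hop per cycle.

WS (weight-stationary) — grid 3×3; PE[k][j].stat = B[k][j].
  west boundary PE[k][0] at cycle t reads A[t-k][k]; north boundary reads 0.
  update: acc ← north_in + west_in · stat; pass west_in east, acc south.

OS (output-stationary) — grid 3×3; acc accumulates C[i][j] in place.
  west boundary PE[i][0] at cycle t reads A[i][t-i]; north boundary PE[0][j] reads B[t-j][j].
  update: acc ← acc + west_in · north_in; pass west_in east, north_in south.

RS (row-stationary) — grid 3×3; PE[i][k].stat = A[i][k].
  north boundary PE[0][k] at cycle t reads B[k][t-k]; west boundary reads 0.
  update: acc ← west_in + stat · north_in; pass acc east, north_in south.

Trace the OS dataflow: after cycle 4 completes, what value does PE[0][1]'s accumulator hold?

OS (3×3). Following PE[0][1] plus its west/north inputs:
  after 0 — PE[0][0] acc=30, pass-E 6, pass-S 5
  after 0 — PE[0][1] acc=0, pass-E 0, pass-S 0
  after 1 — PE[0][0] acc=84, pass-E 6, pass-S 9
  after 1 — PE[0][1] acc=12, pass-E 6, pass-S 2
  after 2 — PE[0][0] acc=100, pass-E 8, pass-S 2
  after 2 — PE[0][1] acc=24, pass-E 6, pass-S 2
  after 3 — PE[0][0] acc=100, pass-E 0, pass-S 0
  after 3 — PE[0][1] acc=48, pass-E 8, pass-S 3
  after 4 — PE[0][0] acc=100, pass-E 0, pass-S 0
  after 4 — PE[0][1] acc=48, pass-E 0, pass-S 0

PE[0][1].acc = 48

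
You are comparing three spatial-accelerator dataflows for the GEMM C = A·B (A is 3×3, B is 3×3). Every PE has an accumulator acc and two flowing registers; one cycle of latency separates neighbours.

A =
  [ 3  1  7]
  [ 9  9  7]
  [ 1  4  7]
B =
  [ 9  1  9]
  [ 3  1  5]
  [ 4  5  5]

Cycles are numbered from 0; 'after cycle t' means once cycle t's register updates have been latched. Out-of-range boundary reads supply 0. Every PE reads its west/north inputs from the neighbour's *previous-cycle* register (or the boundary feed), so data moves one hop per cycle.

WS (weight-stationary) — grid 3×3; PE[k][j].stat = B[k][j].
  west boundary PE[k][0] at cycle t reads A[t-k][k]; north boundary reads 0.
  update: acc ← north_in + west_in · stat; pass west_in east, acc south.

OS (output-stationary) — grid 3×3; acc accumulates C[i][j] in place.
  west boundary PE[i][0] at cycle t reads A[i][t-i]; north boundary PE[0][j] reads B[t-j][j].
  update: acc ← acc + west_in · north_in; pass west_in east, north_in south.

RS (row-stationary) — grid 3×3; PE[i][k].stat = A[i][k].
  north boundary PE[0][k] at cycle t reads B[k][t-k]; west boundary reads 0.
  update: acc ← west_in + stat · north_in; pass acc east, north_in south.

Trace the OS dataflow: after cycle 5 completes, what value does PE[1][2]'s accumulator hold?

PE[1][2].acc = 161

OS (3×3). Following PE[1][2] plus its west/north inputs:
  cycle 0: PE[0][2] → acc 0, east 0, south 0
  cycle 0: PE[1][1] → acc 0, east 0, south 0
  cycle 0: PE[1][2] → acc 0, east 0, south 0
  cycle 1: PE[0][2] → acc 0, east 0, south 0
  cycle 1: PE[1][1] → acc 0, east 0, south 0
  cycle 1: PE[1][2] → acc 0, east 0, south 0
  cycle 2: PE[0][2] → acc 27, east 3, south 9
  cycle 2: PE[1][1] → acc 9, east 9, south 1
  cycle 2: PE[1][2] → acc 0, east 0, south 0
  cycle 3: PE[0][2] → acc 32, east 1, south 5
  cycle 3: PE[1][1] → acc 18, east 9, south 1
  cycle 3: PE[1][2] → acc 81, east 9, south 9
  cycle 4: PE[0][2] → acc 67, east 7, south 5
  cycle 4: PE[1][1] → acc 53, east 7, south 5
  cycle 4: PE[1][2] → acc 126, east 9, south 5
  cycle 5: PE[0][2] → acc 67, east 0, south 0
  cycle 5: PE[1][1] → acc 53, east 0, south 0
  cycle 5: PE[1][2] → acc 161, east 7, south 5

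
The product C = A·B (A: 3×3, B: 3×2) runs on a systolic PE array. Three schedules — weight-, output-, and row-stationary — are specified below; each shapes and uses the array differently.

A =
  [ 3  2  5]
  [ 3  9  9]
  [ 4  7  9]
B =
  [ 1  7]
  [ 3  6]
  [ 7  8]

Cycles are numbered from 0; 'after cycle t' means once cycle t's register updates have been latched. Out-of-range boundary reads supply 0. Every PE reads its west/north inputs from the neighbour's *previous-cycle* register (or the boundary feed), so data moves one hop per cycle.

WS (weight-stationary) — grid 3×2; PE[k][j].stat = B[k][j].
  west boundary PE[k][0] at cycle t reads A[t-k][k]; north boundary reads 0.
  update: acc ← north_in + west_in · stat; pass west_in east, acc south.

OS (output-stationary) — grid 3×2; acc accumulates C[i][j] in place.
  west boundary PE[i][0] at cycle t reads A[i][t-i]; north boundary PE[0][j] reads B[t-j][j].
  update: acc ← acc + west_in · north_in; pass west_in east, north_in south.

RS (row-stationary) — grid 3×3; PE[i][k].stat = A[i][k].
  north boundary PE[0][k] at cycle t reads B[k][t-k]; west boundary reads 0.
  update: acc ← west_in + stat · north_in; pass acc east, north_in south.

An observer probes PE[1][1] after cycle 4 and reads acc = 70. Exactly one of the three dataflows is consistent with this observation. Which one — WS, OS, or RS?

WS [3×2] PE[1][1] across cycles:
  @0  [1,1]  acc 0  |  →0  ↓0
  @1  [1,1]  acc 0  |  →0  ↓0
  @2  [1,1]  acc 33  |  →2  ↓33
  @3  [1,1]  acc 75  |  →9  ↓75
  @4  [1,1]  acc 70  |  →7  ↓70
OS [3×2] PE[1][1] across cycles:
  @0  [1,1]  acc 0  |  →0  ↓0
  @1  [1,1]  acc 0  |  →0  ↓0
  @2  [1,1]  acc 21  |  →3  ↓7
  @3  [1,1]  acc 75  |  →9  ↓6
  @4  [1,1]  acc 147  |  →9  ↓8
RS [3×3] PE[1][1] across cycles:
  @0  [1,1]  acc 0  |  →0  ↓0
  @1  [1,1]  acc 0  |  →0  ↓0
  @2  [1,1]  acc 30  |  →30  ↓3
  @3  [1,1]  acc 75  |  →75  ↓6
  @4  [1,1]  acc 0  |  →0  ↓0

dataflow = WS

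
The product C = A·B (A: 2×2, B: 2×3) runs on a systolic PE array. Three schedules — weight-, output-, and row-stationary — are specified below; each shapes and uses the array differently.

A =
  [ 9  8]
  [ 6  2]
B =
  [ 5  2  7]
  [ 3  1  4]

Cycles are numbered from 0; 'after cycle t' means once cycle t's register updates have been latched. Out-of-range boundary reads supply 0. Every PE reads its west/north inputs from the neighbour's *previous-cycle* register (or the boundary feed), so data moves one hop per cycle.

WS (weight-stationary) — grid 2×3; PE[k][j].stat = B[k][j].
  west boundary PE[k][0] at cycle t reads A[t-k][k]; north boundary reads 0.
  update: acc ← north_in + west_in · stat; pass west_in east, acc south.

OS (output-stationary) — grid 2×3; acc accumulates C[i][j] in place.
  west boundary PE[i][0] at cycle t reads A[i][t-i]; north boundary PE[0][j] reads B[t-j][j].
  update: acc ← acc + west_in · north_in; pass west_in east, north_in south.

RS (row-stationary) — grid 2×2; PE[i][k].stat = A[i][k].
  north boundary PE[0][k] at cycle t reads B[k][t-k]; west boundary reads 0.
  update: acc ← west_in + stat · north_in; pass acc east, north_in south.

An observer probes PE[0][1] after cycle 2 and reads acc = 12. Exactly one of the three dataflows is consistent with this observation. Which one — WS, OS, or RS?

dataflow = WS

WS [2×3] PE[0][1] across cycles:
  [0] (0,1) acc=0 (h:0 v:0)
  [1] (0,1) acc=18 (h:9 v:18)
  [2] (0,1) acc=12 (h:6 v:12)
OS [2×3] PE[0][1] across cycles:
  [0] (0,1) acc=0 (h:0 v:0)
  [1] (0,1) acc=18 (h:9 v:2)
  [2] (0,1) acc=26 (h:8 v:1)
RS [2×2] PE[0][1] across cycles:
  [0] (0,1) acc=0 (h:0 v:0)
  [1] (0,1) acc=69 (h:69 v:3)
  [2] (0,1) acc=26 (h:26 v:1)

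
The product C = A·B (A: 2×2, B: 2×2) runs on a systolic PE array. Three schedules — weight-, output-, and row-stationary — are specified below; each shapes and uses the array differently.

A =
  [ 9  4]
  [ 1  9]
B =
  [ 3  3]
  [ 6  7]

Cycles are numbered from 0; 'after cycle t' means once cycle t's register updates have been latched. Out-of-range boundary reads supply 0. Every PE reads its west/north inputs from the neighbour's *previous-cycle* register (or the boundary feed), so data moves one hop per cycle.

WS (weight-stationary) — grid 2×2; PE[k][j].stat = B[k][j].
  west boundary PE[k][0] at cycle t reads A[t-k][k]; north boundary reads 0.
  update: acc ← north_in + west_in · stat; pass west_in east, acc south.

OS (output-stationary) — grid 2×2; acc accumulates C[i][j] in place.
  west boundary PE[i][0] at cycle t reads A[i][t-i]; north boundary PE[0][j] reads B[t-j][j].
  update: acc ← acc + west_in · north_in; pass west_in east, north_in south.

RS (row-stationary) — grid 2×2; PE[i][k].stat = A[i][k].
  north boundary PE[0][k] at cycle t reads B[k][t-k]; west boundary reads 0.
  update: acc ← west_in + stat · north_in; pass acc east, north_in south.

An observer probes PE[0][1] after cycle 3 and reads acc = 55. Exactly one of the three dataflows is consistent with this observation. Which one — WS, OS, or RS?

dataflow = OS

WS [2×2] PE[0][1] across cycles:
  0: (0,1).acc=0  regs=<0,0>
  1: (0,1).acc=27  regs=<9,27>
  2: (0,1).acc=3  regs=<1,3>
  3: (0,1).acc=0  regs=<0,0>
OS [2×2] PE[0][1] across cycles:
  0: (0,1).acc=0  regs=<0,0>
  1: (0,1).acc=27  regs=<9,3>
  2: (0,1).acc=55  regs=<4,7>
  3: (0,1).acc=55  regs=<0,0>
RS [2×2] PE[0][1] across cycles:
  0: (0,1).acc=0  regs=<0,0>
  1: (0,1).acc=51  regs=<51,6>
  2: (0,1).acc=55  regs=<55,7>
  3: (0,1).acc=0  regs=<0,0>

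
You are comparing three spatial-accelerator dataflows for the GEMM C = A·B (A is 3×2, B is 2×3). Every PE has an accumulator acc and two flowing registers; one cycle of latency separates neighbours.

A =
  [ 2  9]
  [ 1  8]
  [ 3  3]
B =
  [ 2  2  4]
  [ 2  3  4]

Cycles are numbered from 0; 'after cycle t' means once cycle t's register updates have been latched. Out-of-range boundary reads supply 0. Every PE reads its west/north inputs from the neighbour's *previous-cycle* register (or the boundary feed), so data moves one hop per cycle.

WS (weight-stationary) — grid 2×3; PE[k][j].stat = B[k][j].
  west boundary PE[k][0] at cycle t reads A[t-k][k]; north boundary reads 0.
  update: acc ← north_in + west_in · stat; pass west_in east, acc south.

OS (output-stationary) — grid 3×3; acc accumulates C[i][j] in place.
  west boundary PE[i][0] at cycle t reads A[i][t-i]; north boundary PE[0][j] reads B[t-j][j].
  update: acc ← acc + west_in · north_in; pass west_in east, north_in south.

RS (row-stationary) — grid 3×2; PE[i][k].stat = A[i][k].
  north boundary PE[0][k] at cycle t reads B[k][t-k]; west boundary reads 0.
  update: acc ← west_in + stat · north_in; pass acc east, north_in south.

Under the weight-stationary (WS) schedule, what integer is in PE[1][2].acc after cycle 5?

PE[1][2].acc = 24

WS 2×3: PE[1][2] cycle-by-cycle (with neighbour feeds):
  t=0 PE[0][2]: acc=0 h=0 v=0
  t=0 PE[1][1]: acc=0 h=0 v=0
  t=0 PE[1][2]: acc=0 h=0 v=0
  t=1 PE[0][2]: acc=0 h=0 v=0
  t=1 PE[1][1]: acc=0 h=0 v=0
  t=1 PE[1][2]: acc=0 h=0 v=0
  t=2 PE[0][2]: acc=8 h=2 v=8
  t=2 PE[1][1]: acc=31 h=9 v=31
  t=2 PE[1][2]: acc=0 h=0 v=0
  t=3 PE[0][2]: acc=4 h=1 v=4
  t=3 PE[1][1]: acc=26 h=8 v=26
  t=3 PE[1][2]: acc=44 h=9 v=44
  t=4 PE[0][2]: acc=12 h=3 v=12
  t=4 PE[1][1]: acc=15 h=3 v=15
  t=4 PE[1][2]: acc=36 h=8 v=36
  t=5 PE[0][2]: acc=0 h=0 v=0
  t=5 PE[1][1]: acc=0 h=0 v=0
  t=5 PE[1][2]: acc=24 h=3 v=24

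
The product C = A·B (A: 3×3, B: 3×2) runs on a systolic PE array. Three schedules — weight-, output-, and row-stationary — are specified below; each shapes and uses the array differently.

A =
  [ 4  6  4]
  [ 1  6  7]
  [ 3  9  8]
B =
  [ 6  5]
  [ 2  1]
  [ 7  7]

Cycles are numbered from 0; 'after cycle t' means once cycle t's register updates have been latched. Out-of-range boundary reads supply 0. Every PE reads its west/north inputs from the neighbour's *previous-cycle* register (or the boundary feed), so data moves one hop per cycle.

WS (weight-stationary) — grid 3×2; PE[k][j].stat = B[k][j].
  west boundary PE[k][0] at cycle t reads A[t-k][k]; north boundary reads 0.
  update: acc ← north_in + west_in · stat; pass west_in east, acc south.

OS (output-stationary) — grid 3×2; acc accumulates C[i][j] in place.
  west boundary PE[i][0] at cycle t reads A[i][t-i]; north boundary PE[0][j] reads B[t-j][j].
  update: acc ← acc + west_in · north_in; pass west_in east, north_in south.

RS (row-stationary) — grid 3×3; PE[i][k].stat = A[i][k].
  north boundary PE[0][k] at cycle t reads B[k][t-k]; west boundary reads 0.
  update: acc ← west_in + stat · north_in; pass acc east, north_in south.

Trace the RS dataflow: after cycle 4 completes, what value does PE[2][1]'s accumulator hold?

Tracing RS — 3×3 array, target PE[2][1]:
  @0  [1,1]  acc 0  |  →0  ↓0
  @0  [2,0]  acc 0  |  →0  ↓0
  @0  [2,1]  acc 0  |  →0  ↓0
  @1  [1,1]  acc 0  |  →0  ↓0
  @1  [2,0]  acc 0  |  →0  ↓0
  @1  [2,1]  acc 0  |  →0  ↓0
  @2  [1,1]  acc 18  |  →18  ↓2
  @2  [2,0]  acc 18  |  →18  ↓6
  @2  [2,1]  acc 0  |  →0  ↓0
  @3  [1,1]  acc 11  |  →11  ↓1
  @3  [2,0]  acc 15  |  →15  ↓5
  @3  [2,1]  acc 36  |  →36  ↓2
  @4  [1,1]  acc 0  |  →0  ↓0
  @4  [2,0]  acc 0  |  →0  ↓0
  @4  [2,1]  acc 24  |  →24  ↓1

PE[2][1].acc = 24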